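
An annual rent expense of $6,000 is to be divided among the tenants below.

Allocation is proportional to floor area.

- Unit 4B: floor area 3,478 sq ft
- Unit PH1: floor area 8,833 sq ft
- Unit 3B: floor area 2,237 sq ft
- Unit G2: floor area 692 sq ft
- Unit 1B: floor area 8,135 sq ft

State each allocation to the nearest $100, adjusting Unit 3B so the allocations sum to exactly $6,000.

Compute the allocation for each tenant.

Sum of floor area: 23,375.
Proportional shares: Unit 4B 3,478/23,375 × $6,000 = 892.75; Unit PH1 8,833/23,375 × $6,000 = 2,267.29; Unit 3B 2,237/23,375 × $6,000 = 574.20; Unit G2 692/23,375 × $6,000 = 177.63; Unit 1B 8,135/23,375 × $6,000 = 2,088.13.
After rounding ($100): Unit 4B $900; Unit PH1 $2,300; Unit 3B $600; Unit G2 $200; Unit 1B $2,100. Sum = $6,100.
Difference $6,000 − $6,100 = −$100 applied to Unit 3B: Unit 3B becomes $500.

Unit 4B: $900; Unit PH1: $2,300; Unit 3B: $500; Unit G2: $200; Unit 1B: $2,100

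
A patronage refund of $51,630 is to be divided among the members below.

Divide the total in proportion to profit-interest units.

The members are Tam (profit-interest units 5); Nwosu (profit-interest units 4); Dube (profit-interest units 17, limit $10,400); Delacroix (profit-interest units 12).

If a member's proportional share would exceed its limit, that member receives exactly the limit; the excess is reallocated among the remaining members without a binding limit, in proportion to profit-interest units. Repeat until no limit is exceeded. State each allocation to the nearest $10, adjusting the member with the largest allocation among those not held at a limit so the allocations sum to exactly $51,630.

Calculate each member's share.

Combined profit-interest units = 38.
Proportional shares (ignoring caps): Tam 6,793.42; Nwosu 5,434.74; Dube 23,097.63; Delacroix 16,304.21.
Held at cap: Dube ($10,400); residual $41,230 reallocated over remaining profit-interest units 21.
Remaining shares: Tam 9,816.67 → $9,820; Nwosu 7,853.33 → $7,850; Delacroix 23,560.00 → $23,560.

Tam: $9,820 | Nwosu: $7,850 | Dube: $10,400 | Delacroix: $23,560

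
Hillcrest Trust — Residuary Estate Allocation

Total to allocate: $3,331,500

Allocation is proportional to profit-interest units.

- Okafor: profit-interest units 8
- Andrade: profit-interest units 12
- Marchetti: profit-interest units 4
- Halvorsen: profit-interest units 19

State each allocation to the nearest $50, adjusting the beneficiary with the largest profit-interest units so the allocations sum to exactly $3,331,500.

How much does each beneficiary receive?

Okafor: $619,800; Andrade: $929,700; Marchetti: $309,900; Halvorsen: $1,472,100

Sum of profit-interest units: 43.
Unrounded shares: Okafor 8/43 × $3,331,500 = 619,813.95; Andrade 12/43 × $3,331,500 = 929,720.93; Marchetti 4/43 × $3,331,500 = 309,906.98; Halvorsen 19/43 × $3,331,500 = 1,472,058.14.
Rounded to nearest $50: Okafor $619,800; Andrade $929,700; Marchetti $309,900; Halvorsen $1,472,050. Sum = $3,331,450.
Difference $3,331,500 − $3,331,450 = +$50 applied to largest profit-interest units (Halvorsen): Halvorsen becomes $1,472,100.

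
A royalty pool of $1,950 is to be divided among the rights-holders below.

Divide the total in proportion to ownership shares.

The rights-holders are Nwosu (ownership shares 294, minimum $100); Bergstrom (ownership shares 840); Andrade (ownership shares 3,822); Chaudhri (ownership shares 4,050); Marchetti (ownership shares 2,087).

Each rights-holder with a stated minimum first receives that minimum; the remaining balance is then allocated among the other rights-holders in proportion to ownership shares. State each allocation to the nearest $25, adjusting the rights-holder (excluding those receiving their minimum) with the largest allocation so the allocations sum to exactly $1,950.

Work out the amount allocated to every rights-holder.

Guaranteed amounts: Nwosu $100. Balance $1,850.
Balance split over remaining ownership shares 10,799: Bergstrom 143.90 → $150; Andrade 654.76 → $650; Chaudhri 693.81 → $700; Marchetti 357.53 → $350.

Nwosu: $100; Bergstrom: $150; Andrade: $650; Chaudhri: $700; Marchetti: $350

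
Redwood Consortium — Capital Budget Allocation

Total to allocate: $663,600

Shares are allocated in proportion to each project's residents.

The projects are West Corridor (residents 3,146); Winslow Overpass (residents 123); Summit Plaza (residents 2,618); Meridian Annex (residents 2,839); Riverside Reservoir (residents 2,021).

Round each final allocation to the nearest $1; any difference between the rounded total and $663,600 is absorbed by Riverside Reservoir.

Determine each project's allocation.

West Corridor: $194,258 · Winslow Overpass: $7,595 · Summit Plaza: $161,655 · Meridian Annex: $175,301 · Riverside Reservoir: $124,791

Combined residents = 10,747.
Pro-rata amounts: West Corridor 3,146/10,747 × $663,600 = 194,257.52; Winslow Overpass 123/10,747 × $663,600 = 7,594.94; Summit Plaza 2,618/10,747 × $663,600 = 161,654.86; Meridian Annex 2,839/10,747 × $663,600 = 175,301.05; Riverside Reservoir 2,021/10,747 × $663,600 = 124,791.63.
At nearest $1: West Corridor $194,258; Winslow Overpass $7,595; Summit Plaza $161,655; Meridian Annex $175,301; Riverside Reservoir $124,792. Sum = $663,601.
Difference $663,600 − $663,601 = −$1 applied to Riverside Reservoir: Riverside Reservoir becomes $124,791.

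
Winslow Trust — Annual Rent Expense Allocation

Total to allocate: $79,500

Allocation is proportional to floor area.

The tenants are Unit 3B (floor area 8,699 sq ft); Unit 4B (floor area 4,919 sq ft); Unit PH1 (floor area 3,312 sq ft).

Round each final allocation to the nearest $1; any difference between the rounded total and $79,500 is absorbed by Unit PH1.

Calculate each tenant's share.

Unit 3B: $40,849; Unit 4B: $23,099; Unit PH1: $15,552

Floor area total: 16,930.
Proportional shares: Unit 3B 8,699/16,930 × $79,500 = 40,848.82; Unit 4B 4,919/16,930 × $79,500 = 23,098.67; Unit PH1 3,312/16,930 × $79,500 = 15,552.51.
After rounding ($1): Unit 3B $40,849; Unit 4B $23,099; Unit PH1 $15,553. Sum = $79,501.
Difference $79,500 − $79,501 = −$1 applied to Unit PH1: Unit PH1 becomes $15,552.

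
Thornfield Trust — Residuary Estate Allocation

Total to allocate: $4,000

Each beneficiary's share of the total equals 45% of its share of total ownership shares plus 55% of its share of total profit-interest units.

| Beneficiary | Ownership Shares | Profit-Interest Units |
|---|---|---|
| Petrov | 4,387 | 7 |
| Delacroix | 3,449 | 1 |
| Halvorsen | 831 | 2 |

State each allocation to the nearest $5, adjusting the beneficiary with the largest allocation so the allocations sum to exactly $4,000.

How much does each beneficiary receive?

Petrov: $2,450; Delacroix: $935; Halvorsen: $615

Ownership shares total 8,667; profit-interest units total 10.
Composite weights (45% ownership shares + 55% profit-interest units): Petrov 0.6128; Delacroix 0.2341; Halvorsen 0.1531.
Proportional shares: Petrov 2,451.11; Delacroix 936.30; Halvorsen 612.59.
Rounded to nearest $5: Petrov $2,450; Delacroix $935; Halvorsen $615. Sum = $4,000.
No rounding difference to absorb.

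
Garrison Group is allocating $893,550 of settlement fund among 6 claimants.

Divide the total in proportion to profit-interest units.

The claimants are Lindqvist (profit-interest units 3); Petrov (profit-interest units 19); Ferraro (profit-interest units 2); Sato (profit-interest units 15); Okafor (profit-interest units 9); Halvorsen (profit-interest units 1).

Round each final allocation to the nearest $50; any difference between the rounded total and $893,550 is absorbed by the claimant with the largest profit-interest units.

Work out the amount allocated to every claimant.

Lindqvist: $54,700 · Petrov: $346,500 · Ferraro: $36,450 · Sato: $273,550 · Okafor: $164,100 · Halvorsen: $18,250

Combined profit-interest units = 3 + 19 + 2 + 15 + 9 + 1 = 49.
Pro-rata amounts: Lindqvist 54,707.14; Petrov 346,478.57; Ferraro 36,471.43; Sato 273,535.71; Okafor 164,121.43; Halvorsen 18,235.71.
After rounding ($50): Lindqvist $54,700; Petrov $346,500; Ferraro $36,450; Sato $273,550; Okafor $164,100; Halvorsen $18,250. Sum = $893,550.
Rounded total matches; no reconciliation needed.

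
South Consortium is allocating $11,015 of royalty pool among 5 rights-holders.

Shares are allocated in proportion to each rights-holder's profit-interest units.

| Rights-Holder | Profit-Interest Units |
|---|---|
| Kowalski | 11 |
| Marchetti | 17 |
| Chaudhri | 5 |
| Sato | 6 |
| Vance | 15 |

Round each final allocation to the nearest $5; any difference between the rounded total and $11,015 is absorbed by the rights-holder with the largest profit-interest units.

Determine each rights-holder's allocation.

Total profit-interest units = 54.
Unrounded shares: Kowalski 11/54 × $11,015 = 2,243.80; Marchetti 17/54 × $11,015 = 3,467.69; Chaudhri 5/54 × $11,015 = 1,019.91; Sato 6/54 × $11,015 = 1,223.89; Vance 15/54 × $11,015 = 3,059.72.
After rounding ($5): Kowalski $2,245; Marchetti $3,470; Chaudhri $1,020; Sato $1,225; Vance $3,060. Sum = $11,020.
Difference $11,015 − $11,020 = −$5 applied to largest profit-interest units (Marchetti): Marchetti becomes $3,465.

Kowalski: $2,245 · Marchetti: $3,465 · Chaudhri: $1,020 · Sato: $1,225 · Vance: $3,060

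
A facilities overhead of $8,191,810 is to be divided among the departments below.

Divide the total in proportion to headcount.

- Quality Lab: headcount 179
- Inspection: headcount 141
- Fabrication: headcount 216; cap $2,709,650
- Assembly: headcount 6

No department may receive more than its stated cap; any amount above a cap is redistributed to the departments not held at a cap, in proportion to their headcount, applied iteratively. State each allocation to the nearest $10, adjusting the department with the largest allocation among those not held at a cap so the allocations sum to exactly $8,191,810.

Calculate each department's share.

Quality Lab: $3,010,140 · Inspection: $2,371,120 · Fabrication: $2,709,650 · Assembly: $100,900

Combined headcount = 542.
Unconstrained shares: Quality Lab 2,705,413.27; Inspection 2,131,079.72; Fabrication 3,264,632.77; Assembly 90,684.24.
Held at cap: Fabrication ($2,709,650); balance $5,482,160 reallocated over remaining headcount 326.
Shares after redistribution: Quality Lab 3,010,143.07 → $3,010,140; Inspection 2,371,118.28 → $2,371,120; Assembly 100,898.65 → $100,900.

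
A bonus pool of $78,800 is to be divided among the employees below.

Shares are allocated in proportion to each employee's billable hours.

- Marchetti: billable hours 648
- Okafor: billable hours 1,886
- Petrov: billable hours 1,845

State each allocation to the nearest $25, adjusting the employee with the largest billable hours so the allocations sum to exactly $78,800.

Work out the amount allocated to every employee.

Marchetti: $11,650; Okafor: $33,950; Petrov: $33,200

Billable hours total: 648 + 1,886 + 1,845 = 4,379.
Unrounded shares: Marchetti 11,660.74; Okafor 33,938.52; Petrov 33,200.73.
After rounding ($25): Marchetti $11,650; Okafor $33,950; Petrov $33,200. Sum = $78,800.
Sum already equals the total — no adjustment.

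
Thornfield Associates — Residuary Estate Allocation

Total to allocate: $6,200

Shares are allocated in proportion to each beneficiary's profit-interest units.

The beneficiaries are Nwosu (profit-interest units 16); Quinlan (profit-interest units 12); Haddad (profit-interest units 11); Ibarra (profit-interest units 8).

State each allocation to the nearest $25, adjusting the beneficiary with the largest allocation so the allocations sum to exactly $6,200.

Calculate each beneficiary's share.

Combined profit-interest units = 47.
Pro-rata amounts: Nwosu 16/47 × $6,200 = 2,110.64; Quinlan 12/47 × $6,200 = 1,582.98; Haddad 11/47 × $6,200 = 1,451.06; Ibarra 8/47 × $6,200 = 1,055.32.
At nearest $25: Nwosu $2,100; Quinlan $1,575; Haddad $1,450; Ibarra $1,050. Sum = $6,175.
Difference $6,200 − $6,175 = +$25 applied to largest allocation (Nwosu): Nwosu becomes $2,125.

Nwosu: $2,125; Quinlan: $1,575; Haddad: $1,450; Ibarra: $1,050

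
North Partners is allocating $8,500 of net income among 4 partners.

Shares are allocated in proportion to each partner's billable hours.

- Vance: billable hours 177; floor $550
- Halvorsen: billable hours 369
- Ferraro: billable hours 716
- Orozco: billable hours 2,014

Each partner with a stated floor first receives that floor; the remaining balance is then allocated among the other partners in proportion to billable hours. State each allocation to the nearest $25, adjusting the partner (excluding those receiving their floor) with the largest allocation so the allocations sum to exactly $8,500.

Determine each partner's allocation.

Vance: $550 · Halvorsen: $950 · Ferraro: $1,825 · Orozco: $5,175

Fund the minimums — Vance $550. Residual $7,950.
Residual split over remaining billable hours 3,099: Halvorsen 946.61 → $950; Ferraro 1,836.79 → $1,825; Orozco 5,166.60 → $5,175.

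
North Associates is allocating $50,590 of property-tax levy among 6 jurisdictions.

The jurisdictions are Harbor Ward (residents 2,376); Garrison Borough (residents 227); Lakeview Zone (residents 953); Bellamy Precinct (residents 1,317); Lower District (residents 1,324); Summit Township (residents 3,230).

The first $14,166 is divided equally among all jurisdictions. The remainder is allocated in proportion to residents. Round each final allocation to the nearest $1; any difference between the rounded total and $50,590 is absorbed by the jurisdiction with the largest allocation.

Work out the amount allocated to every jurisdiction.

Harbor Ward: $11,541 | Garrison Borough: $3,238 | Lakeview Zone: $6,043 | Bellamy Precinct: $7,450 | Lower District: $7,477 | Summit Township: $14,841

Equal tier: $14,166 ÷ 6 = $2,361 apiece.
Remainder $36,424 by residents (total 9,427): Harbor Ward 9,180.38 → $9,180; Garrison Borough 877.08 → $877; Lakeview Zone 3,682.20 → $3,682; Bellamy Precinct 5,088.62 → $5,089; Lower District 5,115.67 → $5,116; Summit Township 12,480.06 → $12,480.
Totals: Harbor Ward $2,361 + $9,180 = $11,541; Garrison Borough $2,361 + $877 = $3,238; Lakeview Zone $2,361 + $3,682 = $6,043; Bellamy Precinct $2,361 + $5,089 = $7,450; Lower District $2,361 + $5,116 = $7,477; Summit Township $2,361 + $12,480 = $14,841.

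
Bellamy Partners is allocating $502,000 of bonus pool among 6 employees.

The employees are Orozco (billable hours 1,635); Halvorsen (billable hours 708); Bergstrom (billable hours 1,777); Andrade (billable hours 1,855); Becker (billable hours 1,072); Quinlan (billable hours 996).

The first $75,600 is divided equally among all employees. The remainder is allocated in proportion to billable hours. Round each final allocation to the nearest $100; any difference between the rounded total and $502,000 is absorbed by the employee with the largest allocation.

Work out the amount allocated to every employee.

First tranche $75,600 split equally: $12,600 each.
Remainder $426,400 by billable hours (total 8,043): Orozco 86,679.60 → $86,700; Halvorsen 37,534.65 → $37,500; Bergstrom 94,207.73 → $94,200; Andrade 98,342.91 → $98,300; Becker 56,832.13 → $56,800; Quinlan 52,802.98 → $52,800.
Rounding difference +$100 on remainder applied to Andrade.
Totals: Orozco $12,600 + $86,700 = $99,300; Halvorsen $12,600 + $37,500 = $50,100; Bergstrom $12,600 + $94,200 = $106,800; Andrade $12,600 + $98,400 = $111,000; Becker $12,600 + $56,800 = $69,400; Quinlan $12,600 + $52,800 = $65,400.

Orozco: $99,300 · Halvorsen: $50,100 · Bergstrom: $106,800 · Andrade: $111,000 · Becker: $69,400 · Quinlan: $65,400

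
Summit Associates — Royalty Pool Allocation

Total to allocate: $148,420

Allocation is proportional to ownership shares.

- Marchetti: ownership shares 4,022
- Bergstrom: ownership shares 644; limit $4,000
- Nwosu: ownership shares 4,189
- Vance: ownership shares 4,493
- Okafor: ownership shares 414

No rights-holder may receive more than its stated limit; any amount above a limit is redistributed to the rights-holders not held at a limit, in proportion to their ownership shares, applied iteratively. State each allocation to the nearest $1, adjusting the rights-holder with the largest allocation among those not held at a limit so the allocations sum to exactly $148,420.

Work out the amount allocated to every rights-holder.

Marchetti: $44,279 | Bergstrom: $4,000 | Nwosu: $46,118 | Vance: $49,465 | Okafor: $4,558

Ownership shares total: 13,762.
Pro-rata shares before constraints: Marchetti 43,376.34; Bergstrom 6,945.39; Nwosu 45,177.40; Vance 48,455.97; Okafor 4,464.89.
Held at cap: Bergstrom ($4,000); residual $144,420 reallocated over remaining ownership shares 13,118.
Redistributed shares: Marchetti 44,279.41 → $44,279; Nwosu 46,117.96 → $46,118; Vance 49,464.79 → $49,465; Okafor 4,557.85 → $4,558.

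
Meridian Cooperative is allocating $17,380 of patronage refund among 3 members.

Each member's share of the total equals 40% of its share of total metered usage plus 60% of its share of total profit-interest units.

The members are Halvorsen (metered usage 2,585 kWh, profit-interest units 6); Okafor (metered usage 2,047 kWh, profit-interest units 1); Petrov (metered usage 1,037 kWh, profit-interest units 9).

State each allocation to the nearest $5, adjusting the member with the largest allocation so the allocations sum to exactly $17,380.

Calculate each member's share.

Totals — metered usage 5,669, profit-interest units 16.
Blended shares (40% metered usage + 60% profit-interest units): Halvorsen 0.4074; Okafor 0.1819; Petrov 0.4107.
Pro-rata amounts: Halvorsen 7,080.53; Okafor 3,162.02; Petrov 7,137.44.
Rounded to nearest $5: Halvorsen $7,080; Okafor $3,160; Petrov $7,135. Sum = $17,375.
Difference $17,380 − $17,375 = +$5 applied to largest allocation (Petrov): Petrov becomes $7,140.

Halvorsen: $7,080; Okafor: $3,160; Petrov: $7,140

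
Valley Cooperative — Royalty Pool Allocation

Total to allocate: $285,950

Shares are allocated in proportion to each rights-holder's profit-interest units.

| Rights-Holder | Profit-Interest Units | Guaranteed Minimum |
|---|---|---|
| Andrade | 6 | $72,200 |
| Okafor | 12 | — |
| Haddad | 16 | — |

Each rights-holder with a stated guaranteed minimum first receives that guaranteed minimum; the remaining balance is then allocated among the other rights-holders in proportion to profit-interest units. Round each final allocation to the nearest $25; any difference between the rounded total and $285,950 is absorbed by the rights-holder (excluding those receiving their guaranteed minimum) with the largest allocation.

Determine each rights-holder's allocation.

Fund the minimums — Andrade $72,200. Remaining pool $213,750.
Remaining pool split over remaining profit-interest units 28: Okafor 91,607.14 → $91,600; Haddad 122,142.86 → $122,150.

Andrade: $72,200; Okafor: $91,600; Haddad: $122,150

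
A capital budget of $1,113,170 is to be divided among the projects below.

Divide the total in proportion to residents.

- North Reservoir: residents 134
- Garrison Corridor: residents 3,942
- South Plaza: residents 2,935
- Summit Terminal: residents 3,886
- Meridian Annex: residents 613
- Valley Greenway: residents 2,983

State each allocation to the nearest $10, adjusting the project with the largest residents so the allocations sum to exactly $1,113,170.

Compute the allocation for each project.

Total residents = 14,493.
Pro-rata amounts: North Reservoir 134/14,493 × $1,113,170 = 10,292.19; Garrison Corridor 3,942/14,493 × $1,113,170 = 302,774.87; South Plaza 2,935/14,493 × $1,113,170 = 225,429.79; Summit Terminal 3,886/14,493 × $1,113,170 = 298,473.65; Meridian Annex 613/14,493 × $1,113,170 = 47,082.95; Valley Greenway 2,983/14,493 × $1,113,170 = 229,116.55.
After rounding ($10): North Reservoir $10,290; Garrison Corridor $302,770; South Plaza $225,430; Summit Terminal $298,470; Meridian Annex $47,080; Valley Greenway $229,120. Sum = $1,113,160.
Difference $1,113,170 − $1,113,160 = +$10 applied to largest residents (Garrison Corridor): Garrison Corridor becomes $302,780.

North Reservoir: $10,290; Garrison Corridor: $302,780; South Plaza: $225,430; Summit Terminal: $298,470; Meridian Annex: $47,080; Valley Greenway: $229,120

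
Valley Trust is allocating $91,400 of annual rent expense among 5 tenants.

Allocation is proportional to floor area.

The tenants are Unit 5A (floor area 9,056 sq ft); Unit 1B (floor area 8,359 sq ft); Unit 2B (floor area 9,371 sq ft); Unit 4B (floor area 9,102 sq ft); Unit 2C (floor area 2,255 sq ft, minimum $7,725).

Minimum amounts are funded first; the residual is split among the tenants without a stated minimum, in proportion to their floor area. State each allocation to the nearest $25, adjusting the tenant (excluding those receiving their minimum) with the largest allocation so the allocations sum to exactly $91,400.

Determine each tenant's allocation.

Guaranteed amounts: Unit 2C $7,725. Balance $83,675.
Balance split over remaining floor area 35,888: Unit 5A 21,114.60 → $21,125; Unit 1B 19,489.50 → $19,500; Unit 2B 21,849.04 → $21,850; Unit 4B 21,221.85 → $21,225.
Rounding difference −$25 applied to Unit 2B → $21,825.

Unit 5A: $21,125 | Unit 1B: $19,500 | Unit 2B: $21,825 | Unit 4B: $21,225 | Unit 2C: $7,725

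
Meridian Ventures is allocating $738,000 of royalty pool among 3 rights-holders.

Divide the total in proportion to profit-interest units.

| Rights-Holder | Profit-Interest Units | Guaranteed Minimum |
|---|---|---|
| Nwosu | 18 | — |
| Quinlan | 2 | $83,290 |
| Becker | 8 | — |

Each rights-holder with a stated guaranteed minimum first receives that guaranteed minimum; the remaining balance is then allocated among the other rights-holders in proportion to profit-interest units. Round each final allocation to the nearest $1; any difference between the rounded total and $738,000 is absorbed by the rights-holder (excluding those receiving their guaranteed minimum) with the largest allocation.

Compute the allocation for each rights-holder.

Guaranteed amounts: Quinlan $83,290. Remaining pool $654,710.
Remaining pool split over remaining profit-interest units 26: Nwosu 453,260.77 → $453,261; Becker 201,449.23 → $201,449.

Nwosu: $453,261; Quinlan: $83,290; Becker: $201,449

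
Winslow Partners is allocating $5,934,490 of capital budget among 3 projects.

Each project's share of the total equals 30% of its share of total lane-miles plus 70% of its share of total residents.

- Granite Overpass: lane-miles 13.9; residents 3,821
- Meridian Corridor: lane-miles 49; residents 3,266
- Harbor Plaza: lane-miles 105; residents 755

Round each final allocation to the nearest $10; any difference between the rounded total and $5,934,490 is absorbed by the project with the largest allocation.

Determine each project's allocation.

Lane-miles total 167.9; residents total 7,842.
Blended shares (30% lane-miles + 70% residents): Granite Overpass 0.3659; Meridian Corridor 0.3791; Harbor Plaza 0.2550.
Pro-rata amounts: Granite Overpass 2,171,488.75; Meridian Corridor 2,249,675.47; Harbor Plaza 1,513,325.78.
At nearest $10: Granite Overpass $2,171,490; Meridian Corridor $2,249,680; Harbor Plaza $1,513,330. Sum = $5,934,500.
Difference $5,934,490 − $5,934,500 = −$10 applied to largest allocation (Meridian Corridor): Meridian Corridor becomes $2,249,670.

Granite Overpass: $2,171,490; Meridian Corridor: $2,249,670; Harbor Plaza: $1,513,330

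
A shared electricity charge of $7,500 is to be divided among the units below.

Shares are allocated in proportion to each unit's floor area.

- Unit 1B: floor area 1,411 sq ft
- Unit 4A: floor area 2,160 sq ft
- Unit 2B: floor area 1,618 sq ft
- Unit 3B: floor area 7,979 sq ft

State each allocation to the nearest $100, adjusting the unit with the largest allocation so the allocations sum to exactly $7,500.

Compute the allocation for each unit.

Combined floor area = 13,168.
Pro-rata amounts: Unit 1B 1,411/13,168 × $7,500 = 803.65; Unit 4A 2,160/13,168 × $7,500 = 1,230.26; Unit 2B 1,618/13,168 × $7,500 = 921.55; Unit 3B 7,979/13,168 × $7,500 = 4,544.54.
Rounded to nearest $100: Unit 1B $800; Unit 4A $1,200; Unit 2B $900; Unit 3B $4,500. Sum = $7,400.
Difference $7,500 − $7,400 = +$100 applied to largest allocation (Unit 3B): Unit 3B becomes $4,600.

Unit 1B: $800 · Unit 4A: $1,200 · Unit 2B: $900 · Unit 3B: $4,600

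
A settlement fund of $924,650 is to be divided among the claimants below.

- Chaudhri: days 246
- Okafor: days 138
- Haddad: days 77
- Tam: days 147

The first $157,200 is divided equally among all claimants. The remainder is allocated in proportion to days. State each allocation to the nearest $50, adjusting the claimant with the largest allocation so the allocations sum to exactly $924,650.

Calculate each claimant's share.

Chaudhri: $349,800; Okafor: $213,500; Haddad: $136,500; Tam: $224,850

Equal tier: $157,200 ÷ 4 = $39,300 apiece.
Remainder $767,450 by days (total 608): Chaudhri 310,514.31 → $310,500; Okafor 174,190.95 → $174,200; Haddad 97,193.50 → $97,200; Tam 185,551.23 → $185,550.
Totals: Chaudhri $39,300 + $310,500 = $349,800; Okafor $39,300 + $174,200 = $213,500; Haddad $39,300 + $97,200 = $136,500; Tam $39,300 + $185,550 = $224,850.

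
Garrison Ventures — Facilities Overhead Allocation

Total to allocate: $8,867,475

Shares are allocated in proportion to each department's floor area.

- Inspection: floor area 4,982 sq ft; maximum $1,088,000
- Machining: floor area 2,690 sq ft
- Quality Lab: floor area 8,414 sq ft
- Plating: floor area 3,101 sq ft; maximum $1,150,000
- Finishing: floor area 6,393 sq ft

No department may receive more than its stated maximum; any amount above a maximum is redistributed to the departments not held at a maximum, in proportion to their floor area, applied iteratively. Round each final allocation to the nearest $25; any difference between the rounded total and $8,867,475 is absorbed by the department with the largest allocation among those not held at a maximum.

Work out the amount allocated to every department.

Inspection: $1,088,000 | Machining: $1,019,225 | Quality Lab: $3,188,000 | Plating: $1,150,000 | Finishing: $2,422,250

Total floor area = 25,580.
Proportional shares (ignoring caps): Inspection 1,727,043.02; Machining 932,506.17; Quality Lab 2,916,768.36; Plating 1,074,982.02; Finishing 2,216,175.44.
Held at cap: Inspection ($1,088,000); residual $7,779,475 reallocated over remaining floor area 20,598.
Held at cap: Plating ($1,150,000); residual $6,629,475 reallocated over remaining floor area 17,497.
Shares after redistribution: Machining 1,019,219.74 → $1,019,225; Quality Lab 3,187,998.09 → $3,188,000; Finishing 2,422,257.17 → $2,422,250.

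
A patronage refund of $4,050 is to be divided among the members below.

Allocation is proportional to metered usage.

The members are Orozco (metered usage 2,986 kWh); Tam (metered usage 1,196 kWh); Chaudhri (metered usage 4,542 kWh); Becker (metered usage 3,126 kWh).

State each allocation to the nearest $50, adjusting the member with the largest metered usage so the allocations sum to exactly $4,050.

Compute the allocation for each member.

Orozco: $1,000 · Tam: $400 · Chaudhri: $1,600 · Becker: $1,050

Combined metered usage = 11,850.
Proportional shares: Orozco 2,986/11,850 × $4,050 = 1,020.53; Tam 1,196/11,850 × $4,050 = 408.76; Chaudhri 4,542/11,850 × $4,050 = 1,552.33; Becker 3,126/11,850 × $4,050 = 1,068.38.
Rounded to nearest $50: Orozco $1,000; Tam $400; Chaudhri $1,550; Becker $1,050. Sum = $4,000.
Difference $4,050 − $4,000 = +$50 applied to largest metered usage (Chaudhri): Chaudhri becomes $1,600.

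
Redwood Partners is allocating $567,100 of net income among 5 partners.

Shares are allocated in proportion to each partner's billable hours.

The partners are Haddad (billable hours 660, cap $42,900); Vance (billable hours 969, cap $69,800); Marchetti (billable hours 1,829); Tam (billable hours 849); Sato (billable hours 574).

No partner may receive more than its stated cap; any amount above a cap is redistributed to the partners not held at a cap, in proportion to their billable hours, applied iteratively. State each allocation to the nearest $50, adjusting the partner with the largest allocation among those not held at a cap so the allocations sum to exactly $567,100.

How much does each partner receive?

Sum of billable hours: 4,881.
Proportional shares (ignoring caps): Haddad 76,682.24; Vance 112,583.47; Marchetti 212,502.75; Tam 98,641.24; Sato 66,690.31.
Held at cap: Haddad ($42,900), Vance ($69,800); remaining pool $454,400 reallocated over remaining billable hours 3,252.
Remaining shares: Marchetti 255,565.07 → $255,550; Tam 118,630.26 → $118,650; Sato 80,204.67 → $80,200.

Haddad: $42,900 · Vance: $69,800 · Marchetti: $255,550 · Tam: $118,650 · Sato: $80,200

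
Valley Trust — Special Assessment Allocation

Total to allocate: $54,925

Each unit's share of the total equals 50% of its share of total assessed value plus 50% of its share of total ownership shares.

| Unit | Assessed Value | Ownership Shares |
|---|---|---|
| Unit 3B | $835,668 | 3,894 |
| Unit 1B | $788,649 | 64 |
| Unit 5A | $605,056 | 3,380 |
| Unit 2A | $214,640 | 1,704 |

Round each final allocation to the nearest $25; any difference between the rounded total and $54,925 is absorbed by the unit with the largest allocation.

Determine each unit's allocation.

Unit 3B: $21,225; Unit 1B: $9,050; Unit 5A: $17,075; Unit 2A: $7,575

Totals — assessed value 2,444,013, ownership shares 9,042.
Blended shares (50% assessed value + 50% ownership shares): Unit 3B 0.3863; Unit 1B 0.1649; Unit 5A 0.3107; Unit 2A 0.1381.
Pro-rata amounts: Unit 3B 21,217.02; Unit 1B 9,056.15; Unit 5A 17,064.59; Unit 2A 7,587.25.
At nearest $25: Unit 3B $21,225; Unit 1B $9,050; Unit 5A $17,075; Unit 2A $7,575. Sum = $54,925.
Sum already equals the total — no adjustment.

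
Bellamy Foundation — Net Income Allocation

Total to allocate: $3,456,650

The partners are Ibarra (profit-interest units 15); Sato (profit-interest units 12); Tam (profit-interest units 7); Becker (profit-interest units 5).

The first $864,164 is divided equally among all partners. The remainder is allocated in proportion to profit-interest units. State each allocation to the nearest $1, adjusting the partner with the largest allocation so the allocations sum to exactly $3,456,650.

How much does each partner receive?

$864,164 shared equally gives $216,041 per partner.
Remainder $2,592,486 by profit-interest units (total 39): Ibarra 997,110.00 → $997,110; Sato 797,688.00 → $797,688; Tam 465,318.00 → $465,318; Becker 332,370.00 → $332,370.
Totals: Ibarra $216,041 + $997,110 = $1,213,151; Sato $216,041 + $797,688 = $1,013,729; Tam $216,041 + $465,318 = $681,359; Becker $216,041 + $332,370 = $548,411.

Ibarra: $1,213,151 · Sato: $1,013,729 · Tam: $681,359 · Becker: $548,411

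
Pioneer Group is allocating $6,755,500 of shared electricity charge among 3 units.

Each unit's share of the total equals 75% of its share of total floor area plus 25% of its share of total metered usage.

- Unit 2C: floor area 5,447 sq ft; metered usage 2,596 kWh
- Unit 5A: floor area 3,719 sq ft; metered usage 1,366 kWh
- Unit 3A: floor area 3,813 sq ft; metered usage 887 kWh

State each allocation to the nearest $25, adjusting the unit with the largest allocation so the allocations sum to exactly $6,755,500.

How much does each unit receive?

Totals — floor area 12,979, metered usage 4,849.
Composite weights (75% floor area + 25% metered usage): Unit 2C 0.4486; Unit 5A 0.2853; Unit 3A 0.2661.
Proportional shares: Unit 2C 3,030,520.58; Unit 5A 1,927,558.56; Unit 3A 1,797,420.86.
At nearest $25: Unit 2C $3,030,525; Unit 5A $1,927,550; Unit 3A $1,797,425. Sum = $6,755,500.
No rounding difference to absorb.

Unit 2C: $3,030,525; Unit 5A: $1,927,550; Unit 3A: $1,797,425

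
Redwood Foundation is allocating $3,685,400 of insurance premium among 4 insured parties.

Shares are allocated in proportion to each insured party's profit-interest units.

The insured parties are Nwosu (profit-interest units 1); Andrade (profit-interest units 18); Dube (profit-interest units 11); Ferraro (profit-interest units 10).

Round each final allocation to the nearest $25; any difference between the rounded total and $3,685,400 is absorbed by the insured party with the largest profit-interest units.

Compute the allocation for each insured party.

Nwosu: $92,125 | Andrade: $1,658,450 | Dube: $1,013,475 | Ferraro: $921,350

Combined profit-interest units = 1 + 18 + 11 + 10 = 40.
Raw shares: Nwosu 92,135.00; Andrade 1,658,430.00; Dube 1,013,485.00; Ferraro 921,350.00.
Rounded to nearest $25: Nwosu $92,125; Andrade $1,658,425; Dube $1,013,475; Ferraro $921,350. Sum = $3,685,375.
Difference $3,685,400 − $3,685,375 = +$25 applied to largest profit-interest units (Andrade): Andrade becomes $1,658,450.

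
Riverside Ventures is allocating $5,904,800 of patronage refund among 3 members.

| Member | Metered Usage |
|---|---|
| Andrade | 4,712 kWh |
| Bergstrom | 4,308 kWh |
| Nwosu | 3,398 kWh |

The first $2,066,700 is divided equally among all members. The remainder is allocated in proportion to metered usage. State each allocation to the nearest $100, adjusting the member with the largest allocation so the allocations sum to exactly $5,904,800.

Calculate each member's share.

$2,066,700 shared equally gives $688,900 per member.
Remainder $3,838,100 by metered usage (total 12,418): Andrade 1,456,363.92 → $1,456,400; Bergstrom 1,331,497.41 → $1,331,500; Nwosu 1,050,238.67 → $1,050,200.
Totals: Andrade $688,900 + $1,456,400 = $2,145,300; Bergstrom $688,900 + $1,331,500 = $2,020,400; Nwosu $688,900 + $1,050,200 = $1,739,100.

Andrade: $2,145,300 | Bergstrom: $2,020,400 | Nwosu: $1,739,100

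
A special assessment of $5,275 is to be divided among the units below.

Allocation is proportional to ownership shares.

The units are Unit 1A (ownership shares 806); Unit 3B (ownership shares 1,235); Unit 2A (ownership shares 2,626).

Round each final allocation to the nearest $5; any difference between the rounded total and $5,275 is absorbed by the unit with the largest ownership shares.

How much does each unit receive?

Ownership shares total: 806 + 1,235 + 2,626 = 4,667.
Raw shares: Unit 1A 911.00; Unit 3B 1,395.89; Unit 2A 2,968.11.
At nearest $5: Unit 1A $910; Unit 3B $1,395; Unit 2A $2,970. Sum = $5,275.
Sum already equals the total — no adjustment.

Unit 1A: $910 · Unit 3B: $1,395 · Unit 2A: $2,970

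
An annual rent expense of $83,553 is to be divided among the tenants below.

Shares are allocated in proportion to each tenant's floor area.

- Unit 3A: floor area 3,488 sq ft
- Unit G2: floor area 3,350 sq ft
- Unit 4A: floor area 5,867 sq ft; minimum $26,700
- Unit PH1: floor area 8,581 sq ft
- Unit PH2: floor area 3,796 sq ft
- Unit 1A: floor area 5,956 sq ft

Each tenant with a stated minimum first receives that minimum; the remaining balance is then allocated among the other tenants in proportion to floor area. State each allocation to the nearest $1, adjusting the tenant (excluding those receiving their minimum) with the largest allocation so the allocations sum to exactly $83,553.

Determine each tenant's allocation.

Fund the minimums — Unit 4A $26,700. Residual $56,853.
Residual split over remaining floor area 25,171: Unit 3A 7,878.24 → $7,878; Unit G2 7,566.55 → $7,567; Unit PH1 19,381.65 → $19,382; Unit PH2 8,573.91 → $8,574; Unit 1A 13,452.64 → $13,453.
Rounding difference −$1 applied to Unit PH1 → $19,381.

Unit 3A: $7,878; Unit G2: $7,567; Unit 4A: $26,700; Unit PH1: $19,381; Unit PH2: $8,574; Unit 1A: $13,453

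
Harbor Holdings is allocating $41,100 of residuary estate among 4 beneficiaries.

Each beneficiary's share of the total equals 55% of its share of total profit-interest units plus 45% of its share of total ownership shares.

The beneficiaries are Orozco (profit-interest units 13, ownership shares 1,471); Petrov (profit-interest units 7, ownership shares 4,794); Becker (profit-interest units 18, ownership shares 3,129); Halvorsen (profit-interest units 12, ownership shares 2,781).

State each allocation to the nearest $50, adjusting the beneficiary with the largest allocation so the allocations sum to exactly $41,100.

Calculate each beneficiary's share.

Orozco: $8,100 | Petrov: $10,450 | Becker: $12,900 | Halvorsen: $9,650

Profit-interest units total 50; ownership shares total 12,175.
Composite weights (55% profit-interest units + 45% ownership shares): Orozco 0.1974; Petrov 0.2542; Becker 0.3137; Halvorsen 0.2348.
Proportional shares: Orozco 8,111.89; Petrov 10,447.25; Becker 12,891.05; Halvorsen 9,649.81.
At nearest $50: Orozco $8,100; Petrov $10,450; Becker $12,900; Halvorsen $9,650. Sum = $41,100.
No rounding difference to absorb.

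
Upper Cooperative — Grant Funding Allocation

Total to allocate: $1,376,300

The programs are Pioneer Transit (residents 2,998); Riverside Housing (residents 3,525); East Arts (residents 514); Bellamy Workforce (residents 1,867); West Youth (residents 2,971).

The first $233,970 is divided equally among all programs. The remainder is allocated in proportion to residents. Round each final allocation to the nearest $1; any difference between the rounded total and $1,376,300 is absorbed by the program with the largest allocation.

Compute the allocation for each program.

Pioneer Transit: $335,190 | Riverside Housing: $385,886 | East Arts: $96,239 | Bellamy Workforce: $226,392 | West Youth: $332,593

$233,970 shared equally gives $46,794 per program.
Remainder $1,142,330 by residents (total 11,875): Pioneer Transit 288,396.24 → $288,396; Riverside Housing 339,091.64 → $339,092; East Arts 49,444.85 → $49,445; Bellamy Workforce 179,598.33 → $179,598; West Youth 285,798.94 → $285,799.
Totals: Pioneer Transit $46,794 + $288,396 = $335,190; Riverside Housing $46,794 + $339,092 = $385,886; East Arts $46,794 + $49,445 = $96,239; Bellamy Workforce $46,794 + $179,598 = $226,392; West Youth $46,794 + $285,799 = $332,593.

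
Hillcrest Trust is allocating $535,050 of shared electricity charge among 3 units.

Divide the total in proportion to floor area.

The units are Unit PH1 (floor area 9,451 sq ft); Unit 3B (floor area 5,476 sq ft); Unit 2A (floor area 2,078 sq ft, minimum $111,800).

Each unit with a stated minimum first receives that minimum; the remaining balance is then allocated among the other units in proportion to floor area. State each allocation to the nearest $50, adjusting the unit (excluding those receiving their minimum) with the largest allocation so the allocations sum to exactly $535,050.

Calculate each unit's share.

Fund the minimums — Unit 2A $111,800. Remaining pool $423,250.
Remaining pool split over remaining floor area 14,927: Unit PH1 267,979.89 → $268,000; Unit 3B 155,270.11 → $155,250.

Unit PH1: $268,000 · Unit 3B: $155,250 · Unit 2A: $111,800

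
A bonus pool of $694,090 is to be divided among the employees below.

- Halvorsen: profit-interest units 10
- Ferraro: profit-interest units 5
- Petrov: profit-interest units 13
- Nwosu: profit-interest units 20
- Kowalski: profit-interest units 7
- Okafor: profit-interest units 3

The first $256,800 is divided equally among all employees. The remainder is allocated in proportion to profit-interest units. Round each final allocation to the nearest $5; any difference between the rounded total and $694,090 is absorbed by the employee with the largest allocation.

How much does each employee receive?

Halvorsen: $118,195 | Ferraro: $80,495 | Petrov: $140,815 | Nwosu: $193,590 | Kowalski: $95,575 | Okafor: $65,420

First tranche $256,800 split equally: $42,800 each.
Remainder $437,290 by profit-interest units (total 58): Halvorsen 75,394.83 → $75,395; Ferraro 37,697.41 → $37,695; Petrov 98,013.28 → $98,015; Nwosu 150,789.66 → $150,790; Kowalski 52,776.38 → $52,775; Okafor 22,618.45 → $22,620.
Totals: Halvorsen $42,800 + $75,395 = $118,195; Ferraro $42,800 + $37,695 = $80,495; Petrov $42,800 + $98,015 = $140,815; Nwosu $42,800 + $150,790 = $193,590; Kowalski $42,800 + $52,775 = $95,575; Okafor $42,800 + $22,620 = $65,420.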